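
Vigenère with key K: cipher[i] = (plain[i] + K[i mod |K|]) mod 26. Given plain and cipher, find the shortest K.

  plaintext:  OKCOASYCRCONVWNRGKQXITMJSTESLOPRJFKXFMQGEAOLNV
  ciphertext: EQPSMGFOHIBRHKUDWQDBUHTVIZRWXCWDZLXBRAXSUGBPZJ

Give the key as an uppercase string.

  i= 0: E-O = 16 → Q
  i= 1: Q-K =  6 → G
  i= 2: P-C = 13 → N
  i= 3: S-O =  4 → E
  i= 4: M-A = 12 → M
  i= 5: G-S = 14 → O
  i= 6: F-Y =  7 → H
  i= 7: O-C = 12 → M
  i= 8: H-R = 16 → Q
  i= 9: I-C =  6 → G
  i=10: B-O = 13 → N
  i=11: R-N =  4 → E
  i=12: H-V = 12 → M
  i=13: K-W = 14 → O
  i=14: U-N =  7 → H
  i=15: D-R = 12 → M
  i=16: W-G = 16 → Q
  i=17: Q-K =  6 → G
  i=18: D-Q = 13 → N
  i=19: B-X =  4 → E
  i=20: U-I = 12 → M
  i=21: H-T = 14 → O
  i=22: T-M =  7 → H
  i=23: V-J = 12 → M
  i=24: I-S = 16 → Q
  i=25: Z-T =  6 → G
  i=26: R-E = 13 → N
  i=27: W-S =  4 → E
  i=28: X-L = 12 → M
  i=29: C-O = 14 → O
  i=30: W-P =  7 → H
  i=31: D-R = 12 → M
  i=32: Z-J = 16 → Q
  i=33: L-F =  6 → G
  i=34: X-K = 13 → N
  i=35: B-X =  4 → E
  i=36: R-F = 12 → M
  i=37: A-M = 14 → O
  i=38: X-Q =  7 → H
  i=39: S-G = 12 → M
  i=40: U-E = 16 → Q
  i=41: G-A =  6 → G
  i=42: B-O = 13 → N
  i=43: P-L =  4 → E
  i=44: Z-N = 12 → M
  i=45: J-V = 14 → O
  shifts repeat with period 8: QGNEMOHM

QGNEMOHM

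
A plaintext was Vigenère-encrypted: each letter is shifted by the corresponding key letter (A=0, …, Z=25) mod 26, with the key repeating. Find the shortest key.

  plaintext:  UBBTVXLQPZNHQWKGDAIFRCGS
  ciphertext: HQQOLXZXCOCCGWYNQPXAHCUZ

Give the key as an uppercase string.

  i= 0: H-U = 13 → N
  i= 1: Q-B = 15 → P
  i= 2: Q-B = 15 → P
  i= 3: O-T = 21 → V
  i= 4: L-V = 16 → Q
  i= 5: X-X =  0 → A
  i= 6: Z-L = 14 → O
  i= 7: X-Q =  7 → H
  i= 8: C-P = 13 → N
  i= 9: O-Z = 15 → P
  i=10: C-N = 15 → P
  i=11: C-H = 21 → V
  i=12: G-Q = 16 → Q
  i=13: W-W =  0 → A
  i=14: Y-K = 14 → O
  i=15: N-G =  7 → H
  i=16: Q-D = 13 → N
  i=17: P-A = 15 → P
  i=18: X-I = 15 → P
  i=19: A-F = 21 → V
  i=20: H-R = 16 → Q
  i=21: C-C =  0 → A
  i=22: U-G = 14 → O
  i=23: Z-S =  7 → H
  shifts repeat with period 8: NPPVQAOH

NPPVQAOH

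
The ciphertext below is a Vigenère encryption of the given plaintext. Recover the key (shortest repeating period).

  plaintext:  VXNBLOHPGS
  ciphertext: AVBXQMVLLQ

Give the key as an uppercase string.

FYOW

  i= 0: A-V =  5 → F
  i= 1: V-X = 24 → Y
  i= 2: B-N = 14 → O
  i= 3: X-B = 22 → W
  i= 4: Q-L =  5 → F
  i= 5: M-O = 24 → Y
  i= 6: V-H = 14 → O
  i= 7: L-P = 22 → W
  i= 8: L-G =  5 → F
  i= 9: Q-S = 24 → Y
  shifts repeat with period 4: FYOW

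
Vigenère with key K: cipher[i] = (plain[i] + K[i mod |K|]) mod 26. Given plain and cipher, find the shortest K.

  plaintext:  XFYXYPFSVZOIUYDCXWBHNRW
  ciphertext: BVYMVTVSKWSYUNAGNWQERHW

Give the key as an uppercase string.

EQAPX

  i= 0: B-X =  4 → E
  i= 1: V-F = 16 → Q
  i= 2: Y-Y =  0 → A
  i= 3: M-X = 15 → P
  i= 4: V-Y = 23 → X
  i= 5: T-P =  4 → E
  i= 6: V-F = 16 → Q
  i= 7: S-S =  0 → A
  i= 8: K-V = 15 → P
  i= 9: W-Z = 23 → X
  i=10: S-O =  4 → E
  i=11: Y-I = 16 → Q
  i=12: U-U =  0 → A
  i=13: N-Y = 15 → P
  i=14: A-D = 23 → X
  i=15: G-C =  4 → E
  i=16: N-X = 16 → Q
  i=17: W-W =  0 → A
  i=18: Q-B = 15 → P
  i=19: E-H = 23 → X
  i=20: R-N =  4 → E
  i=21: H-R = 16 → Q
  i=22: W-W =  0 → A
  shifts repeat with period 5: EQAPX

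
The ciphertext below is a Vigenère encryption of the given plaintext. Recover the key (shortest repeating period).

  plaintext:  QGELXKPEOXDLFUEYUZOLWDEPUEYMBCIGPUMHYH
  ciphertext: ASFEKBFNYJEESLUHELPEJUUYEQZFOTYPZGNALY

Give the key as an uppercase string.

KMBTNRQJ

  i= 0: A-Q = 10 → K
  i= 1: S-G = 12 → M
  i= 2: F-E =  1 → B
  i= 3: E-L = 19 → T
  i= 4: K-X = 13 → N
  i= 5: B-K = 17 → R
  i= 6: F-P = 16 → Q
  i= 7: N-E =  9 → J
  i= 8: Y-O = 10 → K
  i= 9: J-X = 12 → M
  i=10: E-D =  1 → B
  i=11: E-L = 19 → T
  i=12: S-F = 13 → N
  i=13: L-U = 17 → R
  i=14: U-E = 16 → Q
  i=15: H-Y =  9 → J
  i=16: E-U = 10 → K
  i=17: L-Z = 12 → M
  i=18: P-O =  1 → B
  i=19: E-L = 19 → T
  i=20: J-W = 13 → N
  i=21: U-D = 17 → R
  i=22: U-E = 16 → Q
  i=23: Y-P =  9 → J
  i=24: E-U = 10 → K
  i=25: Q-E = 12 → M
  i=26: Z-Y =  1 → B
  i=27: F-M = 19 → T
  i=28: O-B = 13 → N
  i=29: T-C = 17 → R
  i=30: Y-I = 16 → Q
  i=31: P-G =  9 → J
  i=32: Z-P = 10 → K
  i=33: G-U = 12 → M
  i=34: N-M =  1 → B
  i=35: A-H = 19 → T
  i=36: L-Y = 13 → N
  i=37: Y-H = 17 → R
  shifts repeat with period 8: KMBTNRQJ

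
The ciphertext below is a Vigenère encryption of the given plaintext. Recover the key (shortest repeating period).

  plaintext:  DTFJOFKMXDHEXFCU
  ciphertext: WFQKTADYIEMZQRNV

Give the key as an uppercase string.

TMLBFV

  i= 0: W-D = 19 → T
  i= 1: F-T = 12 → M
  i= 2: Q-F = 11 → L
  i= 3: K-J =  1 → B
  i= 4: T-O =  5 → F
  i= 5: A-F = 21 → V
  i= 6: D-K = 19 → T
  i= 7: Y-M = 12 → M
  i= 8: I-X = 11 → L
  i= 9: E-D =  1 → B
  i=10: M-H =  5 → F
  i=11: Z-E = 21 → V
  i=12: Q-X = 19 → T
  i=13: R-F = 12 → M
  i=14: N-C = 11 → L
  i=15: V-U =  1 → B
  shifts repeat with period 6: TMLBFV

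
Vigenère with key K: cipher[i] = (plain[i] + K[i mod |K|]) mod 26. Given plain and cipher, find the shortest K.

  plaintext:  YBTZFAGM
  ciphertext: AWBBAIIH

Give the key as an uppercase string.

  i= 0: A-Y =  2 → C
  i= 1: W-B = 21 → V
  i= 2: B-T =  8 → I
  i= 3: B-Z =  2 → C
  i= 4: A-F = 21 → V
  i= 5: I-A =  8 → I
  i= 6: I-G =  2 → C
  i= 7: H-M = 21 → V
  shifts repeat with period 3: CVI

CVI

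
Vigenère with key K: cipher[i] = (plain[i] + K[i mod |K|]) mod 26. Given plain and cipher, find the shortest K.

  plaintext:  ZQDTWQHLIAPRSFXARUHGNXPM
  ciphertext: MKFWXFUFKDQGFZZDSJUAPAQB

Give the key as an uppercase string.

  i= 0: M-Z = 13 → N
  i= 1: K-Q = 20 → U
  i= 2: F-D =  2 → C
  i= 3: W-T =  3 → D
  i= 4: X-W =  1 → B
  i= 5: F-Q = 15 → P
  i= 6: U-H = 13 → N
  i= 7: F-L = 20 → U
  i= 8: K-I =  2 → C
  i= 9: D-A =  3 → D
  i=10: Q-P =  1 → B
  i=11: G-R = 15 → P
  i=12: F-S = 13 → N
  i=13: Z-F = 20 → U
  i=14: Z-X =  2 → C
  i=15: D-A =  3 → D
  i=16: S-R =  1 → B
  i=17: J-U = 15 → P
  i=18: U-H = 13 → N
  i=19: A-G = 20 → U
  i=20: P-N =  2 → C
  i=21: A-X =  3 → D
  i=22: Q-P =  1 → B
  i=23: B-M = 15 → P
  shifts repeat with period 6: NUCDBP

NUCDBP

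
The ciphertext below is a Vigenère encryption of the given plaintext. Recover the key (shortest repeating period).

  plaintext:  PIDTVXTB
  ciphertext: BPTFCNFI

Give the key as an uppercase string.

  i= 0: B-P = 12 → M
  i= 1: P-I =  7 → H
  i= 2: T-D = 16 → Q
  i= 3: F-T = 12 → M
  i= 4: C-V =  7 → H
  i= 5: N-X = 16 → Q
  i= 6: F-T = 12 → M
  i= 7: I-B =  7 → H
  shifts repeat with period 3: MHQ

MHQ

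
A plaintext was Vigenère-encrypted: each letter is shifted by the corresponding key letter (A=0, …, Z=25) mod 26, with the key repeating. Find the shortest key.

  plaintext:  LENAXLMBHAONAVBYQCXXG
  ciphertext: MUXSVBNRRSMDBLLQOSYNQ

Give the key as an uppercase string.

BQKSYQ

  i= 0: M-L =  1 → B
  i= 1: U-E = 16 → Q
  i= 2: X-N = 10 → K
  i= 3: S-A = 18 → S
  i= 4: V-X = 24 → Y
  i= 5: B-L = 16 → Q
  i= 6: N-M =  1 → B
  i= 7: R-B = 16 → Q
  i= 8: R-H = 10 → K
  i= 9: S-A = 18 → S
  i=10: M-O = 24 → Y
  i=11: D-N = 16 → Q
  i=12: B-A =  1 → B
  i=13: L-V = 16 → Q
  i=14: L-B = 10 → K
  i=15: Q-Y = 18 → S
  i=16: O-Q = 24 → Y
  i=17: S-C = 16 → Q
  i=18: Y-X =  1 → B
  i=19: N-X = 16 → Q
  i=20: Q-G = 10 → K
  shifts repeat with period 6: BQKSYQ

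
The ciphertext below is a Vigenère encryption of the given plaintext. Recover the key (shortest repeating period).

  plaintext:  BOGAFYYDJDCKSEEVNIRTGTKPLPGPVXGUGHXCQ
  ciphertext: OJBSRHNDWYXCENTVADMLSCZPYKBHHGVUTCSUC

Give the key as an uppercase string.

  i= 0: O-B = 13 → N
  i= 1: J-O = 21 → V
  i= 2: B-G = 21 → V
  i= 3: S-A = 18 → S
  i= 4: R-F = 12 → M
  i= 5: H-Y =  9 → J
  i= 6: N-Y = 15 → P
  i= 7: D-D =  0 → A
  i= 8: W-J = 13 → N
  i= 9: Y-D = 21 → V
  i=10: X-C = 21 → V
  i=11: C-K = 18 → S
  i=12: E-S = 12 → M
  i=13: N-E =  9 → J
  i=14: T-E = 15 → P
  i=15: V-V =  0 → A
  i=16: A-N = 13 → N
  i=17: D-I = 21 → V
  i=18: M-R = 21 → V
  i=19: L-T = 18 → S
  i=20: S-G = 12 → M
  i=21: C-T =  9 → J
  i=22: Z-K = 15 → P
  i=23: P-P =  0 → A
  i=24: Y-L = 13 → N
  i=25: K-P = 21 → V
  i=26: B-G = 21 → V
  i=27: H-P = 18 → S
  i=28: H-V = 12 → M
  i=29: G-X =  9 → J
  i=30: V-G = 15 → P
  i=31: U-U =  0 → A
  i=32: T-G = 13 → N
  i=33: C-H = 21 → V
  i=34: S-X = 21 → V
  i=35: U-C = 18 → S
  i=36: C-Q = 12 → M
  shifts repeat with period 8: NVVSMJPA

NVVSMJPA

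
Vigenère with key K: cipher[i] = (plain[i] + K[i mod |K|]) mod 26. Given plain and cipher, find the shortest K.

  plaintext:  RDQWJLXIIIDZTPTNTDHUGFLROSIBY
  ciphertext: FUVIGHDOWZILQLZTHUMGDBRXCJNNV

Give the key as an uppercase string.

ORFMXWGG

  i= 0: F-R = 14 → O
  i= 1: U-D = 17 → R
  i= 2: V-Q =  5 → F
  i= 3: I-W = 12 → M
  i= 4: G-J = 23 → X
  i= 5: H-L = 22 → W
  i= 6: D-X =  6 → G
  i= 7: O-I =  6 → G
  i= 8: W-I = 14 → O
  i= 9: Z-I = 17 → R
  i=10: I-D =  5 → F
  i=11: L-Z = 12 → M
  i=12: Q-T = 23 → X
  i=13: L-P = 22 → W
  i=14: Z-T =  6 → G
  i=15: T-N =  6 → G
  i=16: H-T = 14 → O
  i=17: U-D = 17 → R
  i=18: M-H =  5 → F
  i=19: G-U = 12 → M
  i=20: D-G = 23 → X
  i=21: B-F = 22 → W
  i=22: R-L =  6 → G
  i=23: X-R =  6 → G
  i=24: C-O = 14 → O
  i=25: J-S = 17 → R
  i=26: N-I =  5 → F
  i=27: N-B = 12 → M
  i=28: V-Y = 23 → X
  shifts repeat with period 8: ORFMXWGG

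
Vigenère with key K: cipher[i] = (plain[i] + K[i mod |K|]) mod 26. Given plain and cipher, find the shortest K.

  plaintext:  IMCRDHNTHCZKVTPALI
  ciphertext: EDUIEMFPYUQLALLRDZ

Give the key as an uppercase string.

  i= 0: E-I = 22 → W
  i= 1: D-M = 17 → R
  i= 2: U-C = 18 → S
  i= 3: I-R = 17 → R
  i= 4: E-D =  1 → B
  i= 5: M-H =  5 → F
  i= 6: F-N = 18 → S
  i= 7: P-T = 22 → W
  i= 8: Y-H = 17 → R
  i= 9: U-C = 18 → S
  i=10: Q-Z = 17 → R
  i=11: L-K =  1 → B
  i=12: A-V =  5 → F
  i=13: L-T = 18 → S
  i=14: L-P = 22 → W
  i=15: R-A = 17 → R
  i=16: D-L = 18 → S
  i=17: Z-I = 17 → R
  shifts repeat with period 7: WRSRBFS

WRSRBFS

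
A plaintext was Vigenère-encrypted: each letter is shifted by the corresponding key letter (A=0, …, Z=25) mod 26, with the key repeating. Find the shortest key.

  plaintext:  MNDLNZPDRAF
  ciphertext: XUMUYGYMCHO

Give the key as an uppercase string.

  i= 0: X-M = 11 → L
  i= 1: U-N =  7 → H
  i= 2: M-D =  9 → J
  i= 3: U-L =  9 → J
  i= 4: Y-N = 11 → L
  i= 5: G-Z =  7 → H
  i= 6: Y-P =  9 → J
  i= 7: M-D =  9 → J
  i= 8: C-R = 11 → L
  i= 9: H-A =  7 → H
  i=10: O-F =  9 → J
  shifts repeat with period 4: LHJJ

LHJJ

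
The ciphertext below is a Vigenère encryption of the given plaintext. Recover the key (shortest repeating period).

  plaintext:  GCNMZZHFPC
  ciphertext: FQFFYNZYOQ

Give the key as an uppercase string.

  i= 0: F-G = 25 → Z
  i= 1: Q-C = 14 → O
  i= 2: F-N = 18 → S
  i= 3: F-M = 19 → T
  i= 4: Y-Z = 25 → Z
  i= 5: N-Z = 14 → O
  i= 6: Z-H = 18 → S
  i= 7: Y-F = 19 → T
  i= 8: O-P = 25 → Z
  i= 9: Q-C = 14 → O
  shifts repeat with period 4: ZOST

ZOST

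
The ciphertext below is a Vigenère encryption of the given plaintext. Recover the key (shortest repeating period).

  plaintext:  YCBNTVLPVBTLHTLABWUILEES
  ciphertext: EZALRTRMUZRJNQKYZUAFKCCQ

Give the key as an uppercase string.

GXZYYY

  i= 0: E-Y =  6 → G
  i= 1: Z-C = 23 → X
  i= 2: A-B = 25 → Z
  i= 3: L-N = 24 → Y
  i= 4: R-T = 24 → Y
  i= 5: T-V = 24 → Y
  i= 6: R-L =  6 → G
  i= 7: M-P = 23 → X
  i= 8: U-V = 25 → Z
  i= 9: Z-B = 24 → Y
  i=10: R-T = 24 → Y
  i=11: J-L = 24 → Y
  i=12: N-H =  6 → G
  i=13: Q-T = 23 → X
  i=14: K-L = 25 → Z
  i=15: Y-A = 24 → Y
  i=16: Z-B = 24 → Y
  i=17: U-W = 24 → Y
  i=18: A-U =  6 → G
  i=19: F-I = 23 → X
  i=20: K-L = 25 → Z
  i=21: C-E = 24 → Y
  i=22: C-E = 24 → Y
  i=23: Q-S = 24 → Y
  shifts repeat with period 6: GXZYYY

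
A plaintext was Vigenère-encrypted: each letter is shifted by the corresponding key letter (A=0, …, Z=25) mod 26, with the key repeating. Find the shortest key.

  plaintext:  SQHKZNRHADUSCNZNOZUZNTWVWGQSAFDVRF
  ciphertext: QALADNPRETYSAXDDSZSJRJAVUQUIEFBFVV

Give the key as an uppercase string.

YKEQEA

  i= 0: Q-S = 24 → Y
  i= 1: A-Q = 10 → K
  i= 2: L-H =  4 → E
  i= 3: A-K = 16 → Q
  i= 4: D-Z =  4 → E
  i= 5: N-N =  0 → A
  i= 6: P-R = 24 → Y
  i= 7: R-H = 10 → K
  i= 8: E-A =  4 → E
  i= 9: T-D = 16 → Q
  i=10: Y-U =  4 → E
  i=11: S-S =  0 → A
  i=12: A-C = 24 → Y
  i=13: X-N = 10 → K
  i=14: D-Z =  4 → E
  i=15: D-N = 16 → Q
  i=16: S-O =  4 → E
  i=17: Z-Z =  0 → A
  i=18: S-U = 24 → Y
  i=19: J-Z = 10 → K
  i=20: R-N =  4 → E
  i=21: J-T = 16 → Q
  i=22: A-W =  4 → E
  i=23: V-V =  0 → A
  i=24: U-W = 24 → Y
  i=25: Q-G = 10 → K
  i=26: U-Q =  4 → E
  i=27: I-S = 16 → Q
  i=28: E-A =  4 → E
  i=29: F-F =  0 → A
  i=30: B-D = 24 → Y
  i=31: F-V = 10 → K
  i=32: V-R =  4 → E
  i=33: V-F = 16 → Q
  shifts repeat with period 6: YKEQEA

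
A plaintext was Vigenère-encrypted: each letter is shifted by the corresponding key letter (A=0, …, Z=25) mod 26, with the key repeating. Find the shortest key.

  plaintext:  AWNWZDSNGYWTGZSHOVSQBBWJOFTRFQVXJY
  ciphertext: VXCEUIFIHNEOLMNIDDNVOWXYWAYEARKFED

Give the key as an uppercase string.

VBPIVFN

  i= 0: V-A = 21 → V
  i= 1: X-W =  1 → B
  i= 2: C-N = 15 → P
  i= 3: E-W =  8 → I
  i= 4: U-Z = 21 → V
  i= 5: I-D =  5 → F
  i= 6: F-S = 13 → N
  i= 7: I-N = 21 → V
  i= 8: H-G =  1 → B
  i= 9: N-Y = 15 → P
  i=10: E-W =  8 → I
  i=11: O-T = 21 → V
  i=12: L-G =  5 → F
  i=13: M-Z = 13 → N
  i=14: N-S = 21 → V
  i=15: I-H =  1 → B
  i=16: D-O = 15 → P
  i=17: D-V =  8 → I
  i=18: N-S = 21 → V
  i=19: V-Q =  5 → F
  i=20: O-B = 13 → N
  i=21: W-B = 21 → V
  i=22: X-W =  1 → B
  i=23: Y-J = 15 → P
  i=24: W-O =  8 → I
  i=25: A-F = 21 → V
  i=26: Y-T =  5 → F
  i=27: E-R = 13 → N
  i=28: A-F = 21 → V
  i=29: R-Q =  1 → B
  i=30: K-V = 15 → P
  i=31: F-X =  8 → I
  i=32: E-J = 21 → V
  i=33: D-Y =  5 → F
  shifts repeat with period 7: VBPIVFN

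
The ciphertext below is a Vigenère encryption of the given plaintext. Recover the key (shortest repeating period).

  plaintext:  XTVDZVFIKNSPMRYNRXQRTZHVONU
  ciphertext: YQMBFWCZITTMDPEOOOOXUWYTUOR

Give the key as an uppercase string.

  i= 0: Y-X =  1 → B
  i= 1: Q-T = 23 → X
  i= 2: M-V = 17 → R
  i= 3: B-D = 24 → Y
  i= 4: F-Z =  6 → G
  i= 5: W-V =  1 → B
  i= 6: C-F = 23 → X
  i= 7: Z-I = 17 → R
  i= 8: I-K = 24 → Y
  i= 9: T-N =  6 → G
  i=10: T-S =  1 → B
  i=11: M-P = 23 → X
  i=12: D-M = 17 → R
  i=13: P-R = 24 → Y
  i=14: E-Y =  6 → G
  i=15: O-N =  1 → B
  i=16: O-R = 23 → X
  i=17: O-X = 17 → R
  i=18: O-Q = 24 → Y
  i=19: X-R =  6 → G
  i=20: U-T =  1 → B
  i=21: W-Z = 23 → X
  i=22: Y-H = 17 → R
  i=23: T-V = 24 → Y
  i=24: U-O =  6 → G
  i=25: O-N =  1 → B
  i=26: R-U = 23 → X
  shifts repeat with period 5: BXRYG

BXRYG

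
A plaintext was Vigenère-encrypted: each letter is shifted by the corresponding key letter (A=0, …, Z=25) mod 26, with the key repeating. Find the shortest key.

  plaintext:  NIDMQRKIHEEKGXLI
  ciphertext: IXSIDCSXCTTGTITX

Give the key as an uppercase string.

VPPWNLIP

  i= 0: I-N = 21 → V
  i= 1: X-I = 15 → P
  i= 2: S-D = 15 → P
  i= 3: I-M = 22 → W
  i= 4: D-Q = 13 → N
  i= 5: C-R = 11 → L
  i= 6: S-K =  8 → I
  i= 7: X-I = 15 → P
  i= 8: C-H = 21 → V
  i= 9: T-E = 15 → P
  i=10: T-E = 15 → P
  i=11: G-K = 22 → W
  i=12: T-G = 13 → N
  i=13: I-X = 11 → L
  i=14: T-L =  8 → I
  i=15: X-I = 15 → P
  shifts repeat with period 8: VPPWNLIP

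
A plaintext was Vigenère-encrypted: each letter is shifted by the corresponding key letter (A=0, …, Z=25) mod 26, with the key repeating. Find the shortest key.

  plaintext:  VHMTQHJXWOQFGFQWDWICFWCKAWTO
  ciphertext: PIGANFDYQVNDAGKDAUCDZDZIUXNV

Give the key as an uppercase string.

UBUHXY

  i= 0: P-V = 20 → U
  i= 1: I-H =  1 → B
  i= 2: G-M = 20 → U
  i= 3: A-T =  7 → H
  i= 4: N-Q = 23 → X
  i= 5: F-H = 24 → Y
  i= 6: D-J = 20 → U
  i= 7: Y-X =  1 → B
  i= 8: Q-W = 20 → U
  i= 9: V-O =  7 → H
  i=10: N-Q = 23 → X
  i=11: D-F = 24 → Y
  i=12: A-G = 20 → U
  i=13: G-F =  1 → B
  i=14: K-Q = 20 → U
  i=15: D-W =  7 → H
  i=16: A-D = 23 → X
  i=17: U-W = 24 → Y
  i=18: C-I = 20 → U
  i=19: D-C =  1 → B
  i=20: Z-F = 20 → U
  i=21: D-W =  7 → H
  i=22: Z-C = 23 → X
  i=23: I-K = 24 → Y
  i=24: U-A = 20 → U
  i=25: X-W =  1 → B
  i=26: N-T = 20 → U
  i=27: V-O =  7 → H
  shifts repeat with period 6: UBUHXY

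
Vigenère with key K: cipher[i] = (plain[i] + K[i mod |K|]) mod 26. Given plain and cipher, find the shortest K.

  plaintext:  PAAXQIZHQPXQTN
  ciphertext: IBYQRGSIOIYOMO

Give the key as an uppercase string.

TBY

  i= 0: I-P = 19 → T
  i= 1: B-A =  1 → B
  i= 2: Y-A = 24 → Y
  i= 3: Q-X = 19 → T
  i= 4: R-Q =  1 → B
  i= 5: G-I = 24 → Y
  i= 6: S-Z = 19 → T
  i= 7: I-H =  1 → B
  i= 8: O-Q = 24 → Y
  i= 9: I-P = 19 → T
  i=10: Y-X =  1 → B
  i=11: O-Q = 24 → Y
  i=12: M-T = 19 → T
  i=13: O-N =  1 → B
  shifts repeat with period 3: TBY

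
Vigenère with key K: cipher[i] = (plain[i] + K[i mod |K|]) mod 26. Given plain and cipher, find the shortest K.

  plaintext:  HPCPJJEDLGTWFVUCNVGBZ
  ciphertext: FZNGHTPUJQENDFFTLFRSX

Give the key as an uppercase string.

YKLR

  i= 0: F-H = 24 → Y
  i= 1: Z-P = 10 → K
  i= 2: N-C = 11 → L
  i= 3: G-P = 17 → R
  i= 4: H-J = 24 → Y
  i= 5: T-J = 10 → K
  i= 6: P-E = 11 → L
  i= 7: U-D = 17 → R
  i= 8: J-L = 24 → Y
  i= 9: Q-G = 10 → K
  i=10: E-T = 11 → L
  i=11: N-W = 17 → R
  i=12: D-F = 24 → Y
  i=13: F-V = 10 → K
  i=14: F-U = 11 → L
  i=15: T-C = 17 → R
  i=16: L-N = 24 → Y
  i=17: F-V = 10 → K
  i=18: R-G = 11 → L
  i=19: S-B = 17 → R
  i=20: X-Z = 24 → Y
  shifts repeat with period 4: YKLR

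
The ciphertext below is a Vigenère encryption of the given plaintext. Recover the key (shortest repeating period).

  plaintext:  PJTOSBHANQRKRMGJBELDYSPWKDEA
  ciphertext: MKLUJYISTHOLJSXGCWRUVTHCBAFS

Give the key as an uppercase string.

XBSGR

  i= 0: M-P = 23 → X
  i= 1: K-J =  1 → B
  i= 2: L-T = 18 → S
  i= 3: U-O =  6 → G
  i= 4: J-S = 17 → R
  i= 5: Y-B = 23 → X
  i= 6: I-H =  1 → B
  i= 7: S-A = 18 → S
  i= 8: T-N =  6 → G
  i= 9: H-Q = 17 → R
  i=10: O-R = 23 → X
  i=11: L-K =  1 → B
  i=12: J-R = 18 → S
  i=13: S-M =  6 → G
  i=14: X-G = 17 → R
  i=15: G-J = 23 → X
  i=16: C-B =  1 → B
  i=17: W-E = 18 → S
  i=18: R-L =  6 → G
  i=19: U-D = 17 → R
  i=20: V-Y = 23 → X
  i=21: T-S =  1 → B
  i=22: H-P = 18 → S
  i=23: C-W =  6 → G
  i=24: B-K = 17 → R
  i=25: A-D = 23 → X
  i=26: F-E =  1 → B
  i=27: S-A = 18 → S
  shifts repeat with period 5: XBSGR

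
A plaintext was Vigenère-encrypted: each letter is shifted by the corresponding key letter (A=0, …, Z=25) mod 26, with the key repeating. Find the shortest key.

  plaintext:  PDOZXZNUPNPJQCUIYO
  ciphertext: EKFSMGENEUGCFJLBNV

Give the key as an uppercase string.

  i= 0: E-P = 15 → P
  i= 1: K-D =  7 → H
  i= 2: F-O = 17 → R
  i= 3: S-Z = 19 → T
  i= 4: M-X = 15 → P
  i= 5: G-Z =  7 → H
  i= 6: E-N = 17 → R
  i= 7: N-U = 19 → T
  i= 8: E-P = 15 → P
  i= 9: U-N =  7 → H
  i=10: G-P = 17 → R
  i=11: C-J = 19 → T
  i=12: F-Q = 15 → P
  i=13: J-C =  7 → H
  i=14: L-U = 17 → R
  i=15: B-I = 19 → T
  i=16: N-Y = 15 → P
  i=17: V-O =  7 → H
  shifts repeat with period 4: PHRT

PHRT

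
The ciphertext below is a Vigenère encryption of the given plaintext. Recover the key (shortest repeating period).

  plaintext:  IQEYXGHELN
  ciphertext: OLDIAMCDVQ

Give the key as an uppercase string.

  i= 0: O-I =  6 → G
  i= 1: L-Q = 21 → V
  i= 2: D-E = 25 → Z
  i= 3: I-Y = 10 → K
  i= 4: A-X =  3 → D
  i= 5: M-G =  6 → G
  i= 6: C-H = 21 → V
  i= 7: D-E = 25 → Z
  i= 8: V-L = 10 → K
  i= 9: Q-N =  3 → D
  shifts repeat with period 5: GVZKD

GVZKD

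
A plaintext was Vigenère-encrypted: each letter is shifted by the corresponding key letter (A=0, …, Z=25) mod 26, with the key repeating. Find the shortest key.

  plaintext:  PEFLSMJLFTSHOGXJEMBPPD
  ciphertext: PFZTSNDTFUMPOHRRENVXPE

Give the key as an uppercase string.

ABUI

  i= 0: P-P =  0 → A
  i= 1: F-E =  1 → B
  i= 2: Z-F = 20 → U
  i= 3: T-L =  8 → I
  i= 4: S-S =  0 → A
  i= 5: N-M =  1 → B
  i= 6: D-J = 20 → U
  i= 7: T-L =  8 → I
  i= 8: F-F =  0 → A
  i= 9: U-T =  1 → B
  i=10: M-S = 20 → U
  i=11: P-H =  8 → I
  i=12: O-O =  0 → A
  i=13: H-G =  1 → B
  i=14: R-X = 20 → U
  i=15: R-J =  8 → I
  i=16: E-E =  0 → A
  i=17: N-M =  1 → B
  i=18: V-B = 20 → U
  i=19: X-P =  8 → I
  i=20: P-P =  0 → A
  i=21: E-D =  1 → B
  shifts repeat with period 4: ABUI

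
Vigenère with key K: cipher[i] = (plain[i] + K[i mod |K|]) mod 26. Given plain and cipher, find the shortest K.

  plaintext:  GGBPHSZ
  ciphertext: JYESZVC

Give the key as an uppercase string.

DSD

  i= 0: J-G =  3 → D
  i= 1: Y-G = 18 → S
  i= 2: E-B =  3 → D
  i= 3: S-P =  3 → D
  i= 4: Z-H = 18 → S
  i= 5: V-S =  3 → D
  i= 6: C-Z =  3 → D
  shifts repeat with period 3: DSD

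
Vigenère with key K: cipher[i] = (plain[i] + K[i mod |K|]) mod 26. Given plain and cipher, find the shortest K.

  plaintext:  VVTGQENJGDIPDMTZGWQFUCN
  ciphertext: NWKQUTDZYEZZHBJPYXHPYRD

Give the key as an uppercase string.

  i= 0: N-V = 18 → S
  i= 1: W-V =  1 → B
  i= 2: K-T = 17 → R
  i= 3: Q-G = 10 → K
  i= 4: U-Q =  4 → E
  i= 5: T-E = 15 → P
  i= 6: D-N = 16 → Q
  i= 7: Z-J = 16 → Q
  i= 8: Y-G = 18 → S
  i= 9: E-D =  1 → B
  i=10: Z-I = 17 → R
  i=11: Z-P = 10 → K
  i=12: H-D =  4 → E
  i=13: B-M = 15 → P
  i=14: J-T = 16 → Q
  i=15: P-Z = 16 → Q
  i=16: Y-G = 18 → S
  i=17: X-W =  1 → B
  i=18: H-Q = 17 → R
  i=19: P-F = 10 → K
  i=20: Y-U =  4 → E
  i=21: R-C = 15 → P
  i=22: D-N = 16 → Q
  shifts repeat with period 8: SBRKEPQQ

SBRKEPQQ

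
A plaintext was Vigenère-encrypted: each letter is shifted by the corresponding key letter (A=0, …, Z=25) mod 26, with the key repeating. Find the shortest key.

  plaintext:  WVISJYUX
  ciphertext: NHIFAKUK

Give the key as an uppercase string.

  i= 0: N-W = 17 → R
  i= 1: H-V = 12 → M
  i= 2: I-I =  0 → A
  i= 3: F-S = 13 → N
  i= 4: A-J = 17 → R
  i= 5: K-Y = 12 → M
  i= 6: U-U =  0 → A
  i= 7: K-X = 13 → N
  shifts repeat with period 4: RMAN

RMAN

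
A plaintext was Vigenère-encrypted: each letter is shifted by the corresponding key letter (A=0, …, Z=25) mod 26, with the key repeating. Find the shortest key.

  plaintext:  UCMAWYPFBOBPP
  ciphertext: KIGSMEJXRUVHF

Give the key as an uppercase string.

  i= 0: K-U = 16 → Q
  i= 1: I-C =  6 → G
  i= 2: G-M = 20 → U
  i= 3: S-A = 18 → S
  i= 4: M-W = 16 → Q
  i= 5: E-Y =  6 → G
  i= 6: J-P = 20 → U
  i= 7: X-F = 18 → S
  i= 8: R-B = 16 → Q
  i= 9: U-O =  6 → G
  i=10: V-B = 20 → U
  i=11: H-P = 18 → S
  i=12: F-P = 16 → Q
  shifts repeat with period 4: QGUS

QGUS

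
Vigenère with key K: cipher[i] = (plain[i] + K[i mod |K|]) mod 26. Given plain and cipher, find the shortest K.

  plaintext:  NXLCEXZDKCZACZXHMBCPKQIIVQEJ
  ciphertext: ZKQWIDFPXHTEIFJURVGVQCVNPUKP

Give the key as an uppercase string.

MNFUEGG

  i= 0: Z-N = 12 → M
  i= 1: K-X = 13 → N
  i= 2: Q-L =  5 → F
  i= 3: W-C = 20 → U
  i= 4: I-E =  4 → E
  i= 5: D-X =  6 → G
  i= 6: F-Z =  6 → G
  i= 7: P-D = 12 → M
  i= 8: X-K = 13 → N
  i= 9: H-C =  5 → F
  i=10: T-Z = 20 → U
  i=11: E-A =  4 → E
  i=12: I-C =  6 → G
  i=13: F-Z =  6 → G
  i=14: J-X = 12 → M
  i=15: U-H = 13 → N
  i=16: R-M =  5 → F
  i=17: V-B = 20 → U
  i=18: G-C =  4 → E
  i=19: V-P =  6 → G
  i=20: Q-K =  6 → G
  i=21: C-Q = 12 → M
  i=22: V-I = 13 → N
  i=23: N-I =  5 → F
  i=24: P-V = 20 → U
  i=25: U-Q =  4 → E
  i=26: K-E =  6 → G
  i=27: P-J =  6 → G
  shifts repeat with period 7: MNFUEGG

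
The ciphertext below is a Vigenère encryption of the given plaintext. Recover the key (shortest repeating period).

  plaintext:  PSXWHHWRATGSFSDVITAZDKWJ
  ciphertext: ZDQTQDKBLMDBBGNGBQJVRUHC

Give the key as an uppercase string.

  i= 0: Z-P = 10 → K
  i= 1: D-S = 11 → L
  i= 2: Q-X = 19 → T
  i= 3: T-W = 23 → X
  i= 4: Q-H =  9 → J
  i= 5: D-H = 22 → W
  i= 6: K-W = 14 → O
  i= 7: B-R = 10 → K
  i= 8: L-A = 11 → L
  i= 9: M-T = 19 → T
  i=10: D-G = 23 → X
  i=11: B-S =  9 → J
  i=12: B-F = 22 → W
  i=13: G-S = 14 → O
  i=14: N-D = 10 → K
  i=15: G-V = 11 → L
  i=16: B-I = 19 → T
  i=17: Q-T = 23 → X
  i=18: J-A =  9 → J
  i=19: V-Z = 22 → W
  i=20: R-D = 14 → O
  i=21: U-K = 10 → K
  i=22: H-W = 11 → L
  i=23: C-J = 19 → T
  shifts repeat with period 7: KLTXJWO

KLTXJWO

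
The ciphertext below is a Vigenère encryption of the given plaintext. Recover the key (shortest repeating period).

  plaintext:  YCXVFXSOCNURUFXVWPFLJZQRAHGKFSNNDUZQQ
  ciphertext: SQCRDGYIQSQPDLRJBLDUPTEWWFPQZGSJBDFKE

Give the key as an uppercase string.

UOFWYJG

  i= 0: S-Y = 20 → U
  i= 1: Q-C = 14 → O
  i= 2: C-X =  5 → F
  i= 3: R-V = 22 → W
  i= 4: D-F = 24 → Y
  i= 5: G-X =  9 → J
  i= 6: Y-S =  6 → G
  i= 7: I-O = 20 → U
  i= 8: Q-C = 14 → O
  i= 9: S-N =  5 → F
  i=10: Q-U = 22 → W
  i=11: P-R = 24 → Y
  i=12: D-U =  9 → J
  i=13: L-F =  6 → G
  i=14: R-X = 20 → U
  i=15: J-V = 14 → O
  i=16: B-W =  5 → F
  i=17: L-P = 22 → W
  i=18: D-F = 24 → Y
  i=19: U-L =  9 → J
  i=20: P-J =  6 → G
  i=21: T-Z = 20 → U
  i=22: E-Q = 14 → O
  i=23: W-R =  5 → F
  i=24: W-A = 22 → W
  i=25: F-H = 24 → Y
  i=26: P-G =  9 → J
  i=27: Q-K =  6 → G
  i=28: Z-F = 20 → U
  i=29: G-S = 14 → O
  i=30: S-N =  5 → F
  i=31: J-N = 22 → W
  i=32: B-D = 24 → Y
  i=33: D-U =  9 → J
  i=34: F-Z =  6 → G
  i=35: K-Q = 20 → U
  i=36: E-Q = 14 → O
  shifts repeat with period 7: UOFWYJG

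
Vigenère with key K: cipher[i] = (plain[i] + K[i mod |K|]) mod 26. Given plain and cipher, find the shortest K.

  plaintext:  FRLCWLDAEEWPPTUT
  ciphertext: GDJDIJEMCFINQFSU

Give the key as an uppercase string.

BMY

  i= 0: G-F =  1 → B
  i= 1: D-R = 12 → M
  i= 2: J-L = 24 → Y
  i= 3: D-C =  1 → B
  i= 4: I-W = 12 → M
  i= 5: J-L = 24 → Y
  i= 6: E-D =  1 → B
  i= 7: M-A = 12 → M
  i= 8: C-E = 24 → Y
  i= 9: F-E =  1 → B
  i=10: I-W = 12 → M
  i=11: N-P = 24 → Y
  i=12: Q-P =  1 → B
  i=13: F-T = 12 → M
  i=14: S-U = 24 → Y
  i=15: U-T =  1 → B
  shifts repeat with period 3: BMY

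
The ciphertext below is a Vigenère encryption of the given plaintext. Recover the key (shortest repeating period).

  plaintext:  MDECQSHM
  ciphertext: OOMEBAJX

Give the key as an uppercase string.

CLI

  i= 0: O-M =  2 → C
  i= 1: O-D = 11 → L
  i= 2: M-E =  8 → I
  i= 3: E-C =  2 → C
  i= 4: B-Q = 11 → L
  i= 5: A-S =  8 → I
  i= 6: J-H =  2 → C
  i= 7: X-M = 11 → L
  shifts repeat with period 3: CLI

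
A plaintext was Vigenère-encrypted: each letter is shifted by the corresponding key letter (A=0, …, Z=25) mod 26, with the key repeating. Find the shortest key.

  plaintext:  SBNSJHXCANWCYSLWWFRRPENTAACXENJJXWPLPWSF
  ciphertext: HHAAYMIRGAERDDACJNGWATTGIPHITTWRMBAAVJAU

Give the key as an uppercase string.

PGNIPFL

  i= 0: H-S = 15 → P
  i= 1: H-B =  6 → G
  i= 2: A-N = 13 → N
  i= 3: A-S =  8 → I
  i= 4: Y-J = 15 → P
  i= 5: M-H =  5 → F
  i= 6: I-X = 11 → L
  i= 7: R-C = 15 → P
  i= 8: G-A =  6 → G
  i= 9: A-N = 13 → N
  i=10: E-W =  8 → I
  i=11: R-C = 15 → P
  i=12: D-Y =  5 → F
  i=13: D-S = 11 → L
  i=14: A-L = 15 → P
  i=15: C-W =  6 → G
  i=16: J-W = 13 → N
  i=17: N-F =  8 → I
  i=18: G-R = 15 → P
  i=19: W-R =  5 → F
  i=20: A-P = 11 → L
  i=21: T-E = 15 → P
  i=22: T-N =  6 → G
  i=23: G-T = 13 → N
  i=24: I-A =  8 → I
  i=25: P-A = 15 → P
  i=26: H-C =  5 → F
  i=27: I-X = 11 → L
  i=28: T-E = 15 → P
  i=29: T-N =  6 → G
  i=30: W-J = 13 → N
  i=31: R-J =  8 → I
  i=32: M-X = 15 → P
  i=33: B-W =  5 → F
  i=34: A-P = 11 → L
  i=35: A-L = 15 → P
  i=36: V-P =  6 → G
  i=37: J-W = 13 → N
  i=38: A-S =  8 → I
  i=39: U-F = 15 → P
  shifts repeat with period 7: PGNIPFL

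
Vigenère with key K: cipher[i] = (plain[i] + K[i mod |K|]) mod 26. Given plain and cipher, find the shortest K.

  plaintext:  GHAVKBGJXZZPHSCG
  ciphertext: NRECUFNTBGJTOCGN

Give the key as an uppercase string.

HKE

  i= 0: N-G =  7 → H
  i= 1: R-H = 10 → K
  i= 2: E-A =  4 → E
  i= 3: C-V =  7 → H
  i= 4: U-K = 10 → K
  i= 5: F-B =  4 → E
  i= 6: N-G =  7 → H
  i= 7: T-J = 10 → K
  i= 8: B-X =  4 → E
  i= 9: G-Z =  7 → H
  i=10: J-Z = 10 → K
  i=11: T-P =  4 → E
  i=12: O-H =  7 → H
  i=13: C-S = 10 → K
  i=14: G-C =  4 → E
  i=15: N-G =  7 → H
  shifts repeat with period 3: HKE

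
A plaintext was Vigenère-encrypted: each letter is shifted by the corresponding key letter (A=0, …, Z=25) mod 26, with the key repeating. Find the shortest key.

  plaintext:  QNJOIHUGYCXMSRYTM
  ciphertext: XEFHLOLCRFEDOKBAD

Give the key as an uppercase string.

HRWTD

  i= 0: X-Q =  7 → H
  i= 1: E-N = 17 → R
  i= 2: F-J = 22 → W
  i= 3: H-O = 19 → T
  i= 4: L-I =  3 → D
  i= 5: O-H =  7 → H
  i= 6: L-U = 17 → R
  i= 7: C-G = 22 → W
  i= 8: R-Y = 19 → T
  i= 9: F-C =  3 → D
  i=10: E-X =  7 → H
  i=11: D-M = 17 → R
  i=12: O-S = 22 → W
  i=13: K-R = 19 → T
  i=14: B-Y =  3 → D
  i=15: A-T =  7 → H
  i=16: D-M = 17 → R
  shifts repeat with period 5: HRWTD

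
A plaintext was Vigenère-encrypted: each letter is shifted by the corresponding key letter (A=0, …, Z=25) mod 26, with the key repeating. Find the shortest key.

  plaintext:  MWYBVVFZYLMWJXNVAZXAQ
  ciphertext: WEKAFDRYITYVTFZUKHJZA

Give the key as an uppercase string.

  i= 0: W-M = 10 → K
  i= 1: E-W =  8 → I
  i= 2: K-Y = 12 → M
  i= 3: A-B = 25 → Z
  i= 4: F-V = 10 → K
  i= 5: D-V =  8 → I
  i= 6: R-F = 12 → M
  i= 7: Y-Z = 25 → Z
  i= 8: I-Y = 10 → K
  i= 9: T-L =  8 → I
  i=10: Y-M = 12 → M
  i=11: V-W = 25 → Z
  i=12: T-J = 10 → K
  i=13: F-X =  8 → I
  i=14: Z-N = 12 → M
  i=15: U-V = 25 → Z
  i=16: K-A = 10 → K
  i=17: H-Z =  8 → I
  i=18: J-X = 12 → M
  i=19: Z-A = 25 → Z
  i=20: A-Q = 10 → K
  shifts repeat with period 4: KIMZ

KIMZ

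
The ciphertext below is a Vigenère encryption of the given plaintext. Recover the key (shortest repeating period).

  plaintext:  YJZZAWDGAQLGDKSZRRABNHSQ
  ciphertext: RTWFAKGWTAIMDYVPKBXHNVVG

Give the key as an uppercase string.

  i= 0: R-Y = 19 → T
  i= 1: T-J = 10 → K
  i= 2: W-Z = 23 → X
  i= 3: F-Z =  6 → G
  i= 4: A-A =  0 → A
  i= 5: K-W = 14 → O
  i= 6: G-D =  3 → D
  i= 7: W-G = 16 → Q
  i= 8: T-A = 19 → T
  i= 9: A-Q = 10 → K
  i=10: I-L = 23 → X
  i=11: M-G =  6 → G
  i=12: D-D =  0 → A
  i=13: Y-K = 14 → O
  i=14: V-S =  3 → D
  i=15: P-Z = 16 → Q
  i=16: K-R = 19 → T
  i=17: B-R = 10 → K
  i=18: X-A = 23 → X
  i=19: H-B =  6 → G
  i=20: N-N =  0 → A
  i=21: V-H = 14 → O
  i=22: V-S =  3 → D
  i=23: G-Q = 16 → Q
  shifts repeat with period 8: TKXGAODQ

TKXGAODQ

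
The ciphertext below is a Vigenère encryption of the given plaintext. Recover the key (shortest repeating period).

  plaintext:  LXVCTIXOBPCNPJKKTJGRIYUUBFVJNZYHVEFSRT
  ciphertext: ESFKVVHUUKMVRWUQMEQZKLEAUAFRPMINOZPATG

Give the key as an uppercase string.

  i= 0: E-L = 19 → T
  i= 1: S-X = 21 → V
  i= 2: F-V = 10 → K
  i= 3: K-C =  8 → I
  i= 4: V-T =  2 → C
  i= 5: V-I = 13 → N
  i= 6: H-X = 10 → K
  i= 7: U-O =  6 → G
  i= 8: U-B = 19 → T
  i= 9: K-P = 21 → V
  i=10: M-C = 10 → K
  i=11: V-N =  8 → I
  i=12: R-P =  2 → C
  i=13: W-J = 13 → N
  i=14: U-K = 10 → K
  i=15: Q-K =  6 → G
  i=16: M-T = 19 → T
  i=17: E-J = 21 → V
  i=18: Q-G = 10 → K
  i=19: Z-R =  8 → I
  i=20: K-I =  2 → C
  i=21: L-Y = 13 → N
  i=22: E-U = 10 → K
  i=23: A-U =  6 → G
  i=24: U-B = 19 → T
  i=25: A-F = 21 → V
  i=26: F-V = 10 → K
  i=27: R-J =  8 → I
  i=28: P-N =  2 → C
  i=29: M-Z = 13 → N
  i=30: I-Y = 10 → K
  i=31: N-H =  6 → G
  i=32: O-V = 19 → T
  i=33: Z-E = 21 → V
  i=34: P-F = 10 → K
  i=35: A-S =  8 → I
  i=36: T-R =  2 → C
  i=37: G-T = 13 → N
  shifts repeat with period 8: TVKICNKG

TVKICNKG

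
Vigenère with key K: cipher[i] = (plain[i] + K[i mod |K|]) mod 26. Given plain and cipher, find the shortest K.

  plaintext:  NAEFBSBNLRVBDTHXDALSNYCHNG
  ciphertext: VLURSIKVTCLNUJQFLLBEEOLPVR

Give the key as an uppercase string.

  i= 0: V-N =  8 → I
  i= 1: L-A = 11 → L
  i= 2: U-E = 16 → Q
  i= 3: R-F = 12 → M
  i= 4: S-B = 17 → R
  i= 5: I-S = 16 → Q
  i= 6: K-B =  9 → J
  i= 7: V-N =  8 → I
  i= 8: T-L =  8 → I
  i= 9: C-R = 11 → L
  i=10: L-V = 16 → Q
  i=11: N-B = 12 → M
  i=12: U-D = 17 → R
  i=13: J-T = 16 → Q
  i=14: Q-H =  9 → J
  i=15: F-X =  8 → I
  i=16: L-D =  8 → I
  i=17: L-A = 11 → L
  i=18: B-L = 16 → Q
  i=19: E-S = 12 → M
  i=20: E-N = 17 → R
  i=21: O-Y = 16 → Q
  i=22: L-C =  9 → J
  i=23: P-H =  8 → I
  i=24: V-N =  8 → I
  i=25: R-G = 11 → L
  shifts repeat with period 8: ILQMRQJI

ILQMRQJI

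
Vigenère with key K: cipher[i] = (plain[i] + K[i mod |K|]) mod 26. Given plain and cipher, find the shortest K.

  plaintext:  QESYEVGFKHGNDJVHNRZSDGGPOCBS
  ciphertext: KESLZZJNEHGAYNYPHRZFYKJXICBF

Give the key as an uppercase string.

UAANVEDI

  i= 0: K-Q = 20 → U
  i= 1: E-E =  0 → A
  i= 2: S-S =  0 → A
  i= 3: L-Y = 13 → N
  i= 4: Z-E = 21 → V
  i= 5: Z-V =  4 → E
  i= 6: J-G =  3 → D
  i= 7: N-F =  8 → I
  i= 8: E-K = 20 → U
  i= 9: H-H =  0 → A
  i=10: G-G =  0 → A
  i=11: A-N = 13 → N
  i=12: Y-D = 21 → V
  i=13: N-J =  4 → E
  i=14: Y-V =  3 → D
  i=15: P-H =  8 → I
  i=16: H-N = 20 → U
  i=17: R-R =  0 → A
  i=18: Z-Z =  0 → A
  i=19: F-S = 13 → N
  i=20: Y-D = 21 → V
  i=21: K-G =  4 → E
  i=22: J-G =  3 → D
  i=23: X-P =  8 → I
  i=24: I-O = 20 → U
  i=25: C-C =  0 → A
  i=26: B-B =  0 → A
  i=27: F-S = 13 → N
  shifts repeat with period 8: UAANVEDI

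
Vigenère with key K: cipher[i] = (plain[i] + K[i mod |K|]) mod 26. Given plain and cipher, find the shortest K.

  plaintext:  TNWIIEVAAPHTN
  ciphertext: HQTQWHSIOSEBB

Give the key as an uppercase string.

  i= 0: H-T = 14 → O
  i= 1: Q-N =  3 → D
  i= 2: T-W = 23 → X
  i= 3: Q-I =  8 → I
  i= 4: W-I = 14 → O
  i= 5: H-E =  3 → D
  i= 6: S-V = 23 → X
  i= 7: I-A =  8 → I
  i= 8: O-A = 14 → O
  i= 9: S-P =  3 → D
  i=10: E-H = 23 → X
  i=11: B-T =  8 → I
  i=12: B-N = 14 → O
  shifts repeat with period 4: ODXI

ODXI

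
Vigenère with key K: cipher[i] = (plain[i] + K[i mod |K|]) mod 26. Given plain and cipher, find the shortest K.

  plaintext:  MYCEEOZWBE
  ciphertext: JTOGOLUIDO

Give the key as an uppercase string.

XVMCK

  i= 0: J-M = 23 → X
  i= 1: T-Y = 21 → V
  i= 2: O-C = 12 → M
  i= 3: G-E =  2 → C
  i= 4: O-E = 10 → K
  i= 5: L-O = 23 → X
  i= 6: U-Z = 21 → V
  i= 7: I-W = 12 → M
  i= 8: D-B =  2 → C
  i= 9: O-E = 10 → K
  shifts repeat with period 5: XVMCK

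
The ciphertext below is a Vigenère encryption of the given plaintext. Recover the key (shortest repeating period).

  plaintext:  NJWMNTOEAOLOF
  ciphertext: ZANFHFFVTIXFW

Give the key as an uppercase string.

MRRTU

  i= 0: Z-N = 12 → M
  i= 1: A-J = 17 → R
  i= 2: N-W = 17 → R
  i= 3: F-M = 19 → T
  i= 4: H-N = 20 → U
  i= 5: F-T = 12 → M
  i= 6: F-O = 17 → R
  i= 7: V-E = 17 → R
  i= 8: T-A = 19 → T
  i= 9: I-O = 20 → U
  i=10: X-L = 12 → M
  i=11: F-O = 17 → R
  i=12: W-F = 17 → R
  shifts repeat with period 5: MRRTU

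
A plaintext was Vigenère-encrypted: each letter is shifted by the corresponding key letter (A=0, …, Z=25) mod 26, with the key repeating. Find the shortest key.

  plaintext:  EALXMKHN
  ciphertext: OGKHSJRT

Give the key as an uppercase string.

  i= 0: O-E = 10 → K
  i= 1: G-A =  6 → G
  i= 2: K-L = 25 → Z
  i= 3: H-X = 10 → K
  i= 4: S-M =  6 → G
  i= 5: J-K = 25 → Z
  i= 6: R-H = 10 → K
  i= 7: T-N =  6 → G
  shifts repeat with period 3: KGZ

KGZ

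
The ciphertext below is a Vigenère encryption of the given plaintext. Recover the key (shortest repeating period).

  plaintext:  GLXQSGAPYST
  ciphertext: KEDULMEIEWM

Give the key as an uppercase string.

  i= 0: K-G =  4 → E
  i= 1: E-L = 19 → T
  i= 2: D-X =  6 → G
  i= 3: U-Q =  4 → E
  i= 4: L-S = 19 → T
  i= 5: M-G =  6 → G
  i= 6: E-A =  4 → E
  i= 7: I-P = 19 → T
  i= 8: E-Y =  6 → G
  i= 9: W-S =  4 → E
  i=10: M-T = 19 → T
  shifts repeat with period 3: ETG

ETG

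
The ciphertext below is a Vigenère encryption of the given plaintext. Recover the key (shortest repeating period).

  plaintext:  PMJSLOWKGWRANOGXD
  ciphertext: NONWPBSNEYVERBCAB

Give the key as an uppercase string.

YCEEENWD

  i= 0: N-P = 24 → Y
  i= 1: O-M =  2 → C
  i= 2: N-J =  4 → E
  i= 3: W-S =  4 → E
  i= 4: P-L =  4 → E
  i= 5: B-O = 13 → N
  i= 6: S-W = 22 → W
  i= 7: N-K =  3 → D
  i= 8: E-G = 24 → Y
  i= 9: Y-W =  2 → C
  i=10: V-R =  4 → E
  i=11: E-A =  4 → E
  i=12: R-N =  4 → E
  i=13: B-O = 13 → N
  i=14: C-G = 22 → W
  i=15: A-X =  3 → D
  i=16: B-D = 24 → Y
  shifts repeat with period 8: YCEEENWD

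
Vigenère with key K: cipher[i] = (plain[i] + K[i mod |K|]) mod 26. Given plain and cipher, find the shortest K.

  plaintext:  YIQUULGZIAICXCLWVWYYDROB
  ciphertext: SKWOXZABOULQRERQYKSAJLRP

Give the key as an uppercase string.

UCGUDO

  i= 0: S-Y = 20 → U
  i= 1: K-I =  2 → C
  i= 2: W-Q =  6 → G
  i= 3: O-U = 20 → U
  i= 4: X-U =  3 → D
  i= 5: Z-L = 14 → O
  i= 6: A-G = 20 → U
  i= 7: B-Z =  2 → C
  i= 8: O-I =  6 → G
  i= 9: U-A = 20 → U
  i=10: L-I =  3 → D
  i=11: Q-C = 14 → O
  i=12: R-X = 20 → U
  i=13: E-C =  2 → C
  i=14: R-L =  6 → G
  i=15: Q-W = 20 → U
  i=16: Y-V =  3 → D
  i=17: K-W = 14 → O
  i=18: S-Y = 20 → U
  i=19: A-Y =  2 → C
  i=20: J-D =  6 → G
  i=21: L-R = 20 → U
  i=22: R-O =  3 → D
  i=23: P-B = 14 → O
  shifts repeat with period 6: UCGUDO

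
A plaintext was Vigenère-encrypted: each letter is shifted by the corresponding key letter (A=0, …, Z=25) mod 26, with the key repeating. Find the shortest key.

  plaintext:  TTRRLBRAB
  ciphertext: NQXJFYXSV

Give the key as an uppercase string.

  i= 0: N-T = 20 → U
  i= 1: Q-T = 23 → X
  i= 2: X-R =  6 → G
  i= 3: J-R = 18 → S
  i= 4: F-L = 20 → U
  i= 5: Y-B = 23 → X
  i= 6: X-R =  6 → G
  i= 7: S-A = 18 → S
  i= 8: V-B = 20 → U
  shifts repeat with period 4: UXGS

UXGS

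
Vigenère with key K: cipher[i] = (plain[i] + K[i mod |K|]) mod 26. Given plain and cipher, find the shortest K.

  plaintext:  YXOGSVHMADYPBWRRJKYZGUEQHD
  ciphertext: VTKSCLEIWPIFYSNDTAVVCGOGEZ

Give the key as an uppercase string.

  i= 0: V-Y = 23 → X
  i= 1: T-X = 22 → W
  i= 2: K-O = 22 → W
  i= 3: S-G = 12 → M
  i= 4: C-S = 10 → K
  i= 5: L-V = 16 → Q
  i= 6: E-H = 23 → X
  i= 7: I-M = 22 → W
  i= 8: W-A = 22 → W
  i= 9: P-D = 12 → M
  i=10: I-Y = 10 → K
  i=11: F-P = 16 → Q
  i=12: Y-B = 23 → X
  i=13: S-W = 22 → W
  i=14: N-R = 22 → W
  i=15: D-R = 12 → M
  i=16: T-J = 10 → K
  i=17: A-K = 16 → Q
  i=18: V-Y = 23 → X
  i=19: V-Z = 22 → W
  i=20: C-G = 22 → W
  i=21: G-U = 12 → M
  i=22: O-E = 10 → K
  i=23: G-Q = 16 → Q
  i=24: E-H = 23 → X
  i=25: Z-D = 22 → W
  shifts repeat with period 6: XWWMKQ

XWWMKQ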